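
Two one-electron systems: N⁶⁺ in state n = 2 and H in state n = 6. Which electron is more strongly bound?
N⁶⁺ at n = 2 (E = -166.66983 eV)

Using E_n = -13.6057 Z² / n² eV:

N⁶⁺ (Z = 7) at n = 2:
E = -13.6057 × 7² / 2² = -13.6057 × 49 / 4 = -166.66982500 eV

H (Z = 1) at n = 6:
E = -13.6057 × 1² / 6² = -13.6057 × 1 / 36 = -0.37793611 eV

Since -166.66982500 eV < -0.37793611 eV,
N⁶⁺ at n = 2 is more tightly bound (requires more energy to ionize).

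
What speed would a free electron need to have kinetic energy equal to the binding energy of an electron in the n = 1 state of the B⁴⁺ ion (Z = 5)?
1.09385e+07 m/s (or 3.65% of c)

The binding energy at n = 1 for B⁴⁺ is:
E_1 = -13.6057 × 5²/1² = -340.142500 eV
|E_1| = 340.142500 eV

Convert to Joules:
KE = 340.142500 eV × (1.602177 × 10⁻¹⁹ J/eV) = 5.4496849e-17 J

Using KE = ½mv²:
v = √(2·KE/m_e)
v = √(2 × 5.4496849e-17 J / 9.10938 × 10⁻³¹ kg)
v = 1.09385e+07 m/s

This is approximately 3.65% the speed of light.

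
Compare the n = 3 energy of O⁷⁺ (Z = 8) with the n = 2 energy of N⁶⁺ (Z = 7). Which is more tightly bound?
N⁶⁺ at n = 2 (E = -166.669825 eV)

Using E_n = -13.6057 Z² / n² eV:

O⁷⁺ (Z = 8) at n = 3:
E = -13.6057 × 8² / 3² = -13.6057 × 64 / 9 = -96.751644444 eV

N⁶⁺ (Z = 7) at n = 2:
E = -13.6057 × 7² / 2² = -13.6057 × 49 / 4 = -166.669825000 eV

Since -166.669825000 eV < -96.751644444 eV,
N⁶⁺ at n = 2 is more tightly bound (requires more energy to ionize).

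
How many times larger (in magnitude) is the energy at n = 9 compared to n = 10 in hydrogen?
1.235

Using E_n = -13.6057 Z² / n² eV with Z = 1:

E_9 = -13.6057 / 9² = -13.6057 / 81 = -0.167971605 eV
E_10 = -13.6057 / 10² = -13.6057 / 100 = -0.136057000 eV

The ratio is:
E_9/E_10 = (-0.167971605) / (-0.136057000)
E_9/E_10 = (-13.6057/81) / (-13.6057/100)
E_9/E_10 = 100/81
E_9/E_10 = 1.235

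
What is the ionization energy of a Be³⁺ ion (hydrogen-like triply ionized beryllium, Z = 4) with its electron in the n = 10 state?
2.1769 eV

The ionization energy is the energy needed to remove the electron completely (n → ∞).

For a hydrogen-like ion with Z = 4, E_n = -13.6057 Z² / n² eV.

At n = 10: E_10 = -13.6057 × 4² / 10² = -2.1769120 eV
At n = ∞: E_∞ = 0 eV

Ionization energy = E_∞ - E_10 = 0 - (-2.1769120) = 2.1769120 eV
Ionization energy ≈ 2.1769 eV

This is also called the binding energy of the electron in state n = 10.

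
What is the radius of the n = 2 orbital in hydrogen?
0.2117 nm (or 2.1167 Å)

The Bohr radius formula is:
r_n = n² a₀ / Z

where a₀ = 0.0529177 nm is the Bohr radius.

For H (Z = 1) at n = 2:
r_2 = 2² × 0.0529177 nm / 1
r_2 = 4 × 0.0529177 nm / 1
r_2 = 0.21167 nm / 1
r_2 = 0.2117 nm

The electron orbits at approximately 0.2117 nm from the nucleus.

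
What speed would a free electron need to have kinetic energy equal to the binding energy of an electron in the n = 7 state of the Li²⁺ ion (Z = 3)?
9.37583e+05 m/s (or 0.31274% of c)

The binding energy at n = 7 for Li²⁺ is:
E_7 = -13.6057 × 3²/7² = -2.49900612 eV
|E_7| = 2.49900612 eV

Convert to Joules:
KE = 2.49900612 eV × (1.602177 × 10⁻¹⁹ J/eV) = 4.0038501e-19 J

Using KE = ½mv²:
v = √(2·KE/m_e)
v = √(2 × 4.0038501e-19 J / 9.10938 × 10⁻³¹ kg)
v = 9.37583e+05 m/s

This is approximately 0.31274% the speed of light.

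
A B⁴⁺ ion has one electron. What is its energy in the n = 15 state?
-1.51 eV

For hydrogen-like ions, the energy levels scale with Z²:
E_n = -13.6057 Z² / n² eV

For B⁴⁺ (Z = 5) at n = 15:
E_15 = -13.6057 × 5² / 15²
E_15 = -13.6057 × 25 / 225
E_15 = -340.1425 / 225
E_15 = -1.51 eV

The energy is 25 times more negative than hydrogen at the same n due to the stronger nuclear charge.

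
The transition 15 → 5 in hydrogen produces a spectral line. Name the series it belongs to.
Pfund series

The spectral series in hydrogen are named based on the final (lower) energy level:
- Lyman series: n_final = 1 (ultraviolet)
- Balmer series: n_final = 2 (visible/near-UV)
- Paschen series: n_final = 3 (infrared)
- Brackett series: n_final = 4 (infrared)
- Pfund series: n_final = 5 (far infrared)

Since this transition ends at n = 5, it belongs to the Pfund series.

For reference, this 15 → 5 line has photon energy
ΔE = 13.6057 eV × (1/5² - 1/15²) = 0.4837582222 eV,
corresponding to wavelength λ = hc/ΔE = 1239.84 eV·nm / 0.4837582222 eV = 2562.9332 nm in the far infrared region.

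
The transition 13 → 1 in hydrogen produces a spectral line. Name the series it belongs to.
Lyman series

The spectral series in hydrogen are named based on the final (lower) energy level:
- Lyman series: n_final = 1 (ultraviolet)
- Balmer series: n_final = 2 (visible/near-UV)
- Paschen series: n_final = 3 (infrared)
- Brackett series: n_final = 4 (infrared)
- Pfund series: n_final = 5 (far infrared)

Since this transition ends at n = 1, it belongs to the Lyman series.

For reference, this 13 → 1 line has photon energy
ΔE = 13.6057 eV × (1/1² - 1/13²) = 13.52519 eV,
corresponding to wavelength λ = hc/ΔE = 1239.84 eV·nm / 13.52519 eV = 91.669 nm in the ultraviolet region.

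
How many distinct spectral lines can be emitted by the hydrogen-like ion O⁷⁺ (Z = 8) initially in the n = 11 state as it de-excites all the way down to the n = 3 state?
36

The electron can occupy levels n = 3, 4, ..., 11 during de-excitation — that is m = 11 - 3 + 1 = 9 distinct levels.

The number of distinct spectral lines equals the number of ways to choose 2 of these m levels (each pair gives one possible emission transition):

Number of lines = m(m-1)/2 = 9×8/2 = 36

These correspond to all possible transitions between the 9 levels:
11 → 10, 11 → 9, 11 → 8, 11 → 7, 11 → 6, 11 → 5, 11 → 4, 11 → 3...

Each transition produces a photon with a unique energy (and thus wavelength). This count does not depend on Z.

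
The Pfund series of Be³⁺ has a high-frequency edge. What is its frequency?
2.10550e+15 Hz

The series limit corresponds to the transition from n = ∞ to n = 5.
This is the highest energy (shortest wavelength) transition in the Pfund series.

E_∞ = 0 eV
E_5 = -13.6057 × 4² / 5² = -8.70764800 eV

Energy at series limit:
ΔE = E_∞ - E_5 = 0 - (-8.70764800) = 8.70764800 eV
E = 8.70764800 eV × (1.602177 × 10⁻¹⁹ J/eV) = 1.3951193e-18 J
f = E/h = 1.3951193e-18 J / (6.62607 × 10⁻³⁴ J·s) = 2.10550e+15 Hz

This energy equals the ionization energy from the n = 5 state of Be³⁺.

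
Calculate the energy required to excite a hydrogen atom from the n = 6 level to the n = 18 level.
0.335943 eV

The energy levels of a hydrogen-like atom are E_n = -13.6057 eV / n².

Energy at n = 6: E_6 = -13.6057 / 6² = -0.377936111 eV
Energy at n = 18: E_18 = -13.6057 / 18² = -0.041992901 eV

The excitation energy is the difference:
ΔE = E_18 - E_6
ΔE = -0.041992901 - (-0.377936111)
ΔE = 0.335943 eV

Since this is positive, energy must be absorbed (photon absorption).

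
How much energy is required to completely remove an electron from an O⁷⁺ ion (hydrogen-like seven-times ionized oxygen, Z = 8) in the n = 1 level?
870.764800 eV

The ionization energy is the energy needed to remove the electron completely (n → ∞).

For a hydrogen-like ion with Z = 8, E_n = -13.6057 Z² / n² eV.

At n = 1: E_1 = -13.6057 × 8² / 1² = -870.764800000 eV
At n = ∞: E_∞ = 0 eV

Ionization energy = E_∞ - E_1 = 0 - (-870.764800000) = 870.764800000 eV
Ionization energy ≈ 870.764800 eV

This is also called the binding energy of the electron in state n = 1.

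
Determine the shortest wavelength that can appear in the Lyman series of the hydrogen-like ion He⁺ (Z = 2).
22.782 nm

The series limit corresponds to the transition from n = ∞ to n = 1.
This is the highest energy (shortest wavelength) transition in the Lyman series.

E_∞ = 0 eV
E_1 = -13.6057 × 2² / 1² = -54.42280 eV

Energy at series limit:
ΔE = E_∞ - E_1 = 0 - (-54.42280) = 54.42280 eV
λ = hc/E = 1239.84 eV·nm / 54.42280 eV = 22.782 nm

This energy equals the ionization energy from the n = 1 state of He⁺.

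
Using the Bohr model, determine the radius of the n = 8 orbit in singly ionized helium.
1.6934 nm (or 16.9337 Å)

The Bohr radius formula is:
r_n = n² a₀ / Z

where a₀ = 0.0529177 nm is the Bohr radius.

For He⁺ (Z = 2) at n = 8:
r_8 = 8² × 0.0529177 nm / 2
r_8 = 64 × 0.0529177 nm / 2
r_8 = 3.38673 nm / 2
r_8 = 1.6934 nm

The electron orbits at approximately 1.6934 nm from the nucleus.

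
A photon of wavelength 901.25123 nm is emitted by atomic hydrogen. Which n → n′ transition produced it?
n = 10 → n = 3

First, find the photon energy from the wavelength (hc = 1239.84 eV·nm):
E = hc/λ = 1239.84 eV·nm / 901.25123 nm = 1.3756874 eV

The energy levels of hydrogen satisfy E_n = -13.6057 / n² eV, so an emission n_i → n_f releases
ΔE = 13.6057 × (1/n_f² − 1/n_i²) eV.

Setting ΔE equal to the photon energy:
1/n_f² − 1/n_i² = 1.3756874 / 13.6057 = 0.10111111

Since 1/n_i² must be positive, we need 1/n_f² > 0.10111111, i.e. n_f ≤ 3. For each allowed n_f, solve n_i = (1/n_f² − 0.10111111)^(−1/2) and check whether it is a whole number:
  n_f = 1: 1/n_i² = 1.00000000 − 0.10111111 = 0.89888889 → n_i = 1.055  (not an integer) ✗
  n_f = 2: 1/n_i² = 0.25000000 − 0.10111111 = 0.14888889 → n_i = 2.592  (not an integer) ✗
  n_f = 3: 1/n_i² = 0.11111111 − 0.10111111 = 0.01000000 → n_i = 10.000  → integer, n_i = 10 ✓

Only n_f = 3 gives an integer upper level, n_i = 10.

The transition is from n = 10 to n = 3 (emission).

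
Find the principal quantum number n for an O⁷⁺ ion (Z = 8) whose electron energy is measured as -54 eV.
n = 4

The exact energy levels follow E_n = -13.6057 Z² / n² eV with Z = 8.

The measured value (-54 eV) is reported to only 2 significant figures, so we must test candidate n values and see which one matches to that precision.

Candidate energies:
  n = 2:  E = -13.6057 × 8² / 2² = -217.691200 eV
  n = 3:  E = -13.6057 × 8² / 3² = -96.751644 eV
  n = 4:  E = -13.6057 × 8² / 4² = -54.422800 eV  ← matches
  n = 5:  E = -13.6057 × 8² / 5² = -34.830592 eV
  n = 6:  E = -13.6057 × 8² / 6² = -24.187911 eV

Checking against the measurement of -54 eV (2 sig figs), only n = 4 agrees:
E_4 = -54.422800 eV, which rounds to -54 eV ✓

Therefore n = 4.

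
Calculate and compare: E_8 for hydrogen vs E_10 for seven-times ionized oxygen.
O⁷⁺ at n = 10 (E = -8.70765 eV)

Using E_n = -13.6057 Z² / n² eV:

H (Z = 1) at n = 8:
E = -13.6057 × 1² / 8² = -13.6057 × 1 / 64 = -0.21258906 eV

O⁷⁺ (Z = 8) at n = 10:
E = -13.6057 × 8² / 10² = -13.6057 × 64 / 100 = -8.70764800 eV

Since -8.70764800 eV < -0.21258906 eV,
O⁷⁺ at n = 10 is more tightly bound (requires more energy to ionize).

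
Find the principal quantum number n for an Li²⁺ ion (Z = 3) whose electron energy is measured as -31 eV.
n = 2

The exact energy levels follow E_n = -13.6057 Z² / n² eV with Z = 3.

The measured value (-31 eV) is reported to only 2 significant figures, so we must test candidate n values and see which one matches to that precision.

Candidate energies:
  n = 1:  E = -13.6057 × 3² / 1² = -122.45130 eV
  n = 2:  E = -13.6057 × 3² / 2² = -30.61283 eV  ← matches
  n = 3:  E = -13.6057 × 3² / 3² = -13.60570 eV
  n = 4:  E = -13.6057 × 3² / 4² = -7.65321 eV

Checking against the measurement of -31 eV (2 sig figs), only n = 2 agrees:
E_2 = -30.61283 eV, which rounds to -31 eV ✓

Therefore n = 2.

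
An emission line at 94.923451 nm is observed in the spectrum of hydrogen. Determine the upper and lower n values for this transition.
n = 5 → n = 1

First, find the photon energy from the wavelength (hc = 1239.84 eV·nm):
E = hc/λ = 1239.84 eV·nm / 94.923451 nm = 13.061472 eV

The energy levels of hydrogen satisfy E_n = -13.6057 / n² eV, so an emission n_i → n_f releases
ΔE = 13.6057 × (1/n_f² − 1/n_i²) eV.

Setting ΔE equal to the photon energy:
1/n_f² − 1/n_i² = 13.061472 / 13.6057 = 0.96000000

Since 1/n_i² must be positive, we need 1/n_f² > 0.96000000, i.e. n_f ≤ 1. For each allowed n_f, solve n_i = (1/n_f² − 0.96000000)^(−1/2) and check whether it is a whole number:
  n_f = 1: 1/n_i² = 1.00000000 − 0.96000000 = 0.04000000 → n_i = 5.000  → integer, n_i = 5 ✓

Only n_f = 1 gives an integer upper level, n_i = 5.

The transition is from n = 5 to n = 1 (emission).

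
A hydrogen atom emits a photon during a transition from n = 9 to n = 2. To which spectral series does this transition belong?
Balmer series

The spectral series in hydrogen are named based on the final (lower) energy level:
- Lyman series: n_final = 1 (ultraviolet)
- Balmer series: n_final = 2 (visible/near-UV)
- Paschen series: n_final = 3 (infrared)
- Brackett series: n_final = 4 (infrared)
- Pfund series: n_final = 5 (far infrared)

Since this transition ends at n = 2, it belongs to the Balmer series.

For reference, this 9 → 2 line has photon energy
ΔE = 13.6057 eV × (1/2² - 1/9²) = 3.233453 eV,
corresponding to wavelength λ = hc/ΔE = 1239.84 eV·nm / 3.233453 eV = 383.44 nm in the visible/near-UV region.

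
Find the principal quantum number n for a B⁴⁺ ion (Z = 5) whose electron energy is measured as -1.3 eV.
n = 16

The exact energy levels follow E_n = -13.6057 Z² / n² eV with Z = 5.

The measured value (-1.3 eV) is reported to only 2 significant figures, so we must test candidate n values and see which one matches to that precision.

Candidate energies:
  n = 14:  E = -13.6057 × 5² / 14² = -1.73542 eV
  n = 15:  E = -13.6057 × 5² / 15² = -1.51174 eV
  n = 16:  E = -13.6057 × 5² / 16² = -1.32868 eV  ← matches
  n = 17:  E = -13.6057 × 5² / 17² = -1.17696 eV
  n = 18:  E = -13.6057 × 5² / 18² = -1.04982 eV

Checking against the measurement of -1.3 eV (2 sig figs), only n = 16 agrees:
E_16 = -1.32868 eV, which rounds to -1.3 eV ✓

Therefore n = 16.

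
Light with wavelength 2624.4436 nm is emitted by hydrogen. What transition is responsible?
n = 6 → n = 4

First, find the photon energy from the wavelength (hc = 1239.84 eV·nm):
E = hc/λ = 1239.84 eV·nm / 2624.4436 nm = 0.47242014 eV

The energy levels of hydrogen satisfy E_n = -13.6057 / n² eV, so an emission n_i → n_f releases
ΔE = 13.6057 × (1/n_f² − 1/n_i²) eV.

Setting ΔE equal to the photon energy:
1/n_f² − 1/n_i² = 0.47242014 / 13.6057 = 0.034722222

Since 1/n_i² must be positive, we need 1/n_f² > 0.034722222, i.e. n_f ≤ 5. For each allowed n_f, solve n_i = (1/n_f² − 0.034722222)^(−1/2) and check whether it is a whole number:
  n_f = 1: 1/n_i² = 1.000000000 − 0.034722222 = 0.965277778 → n_i = 1.018  (not an integer) ✗
  n_f = 2: 1/n_i² = 0.250000000 − 0.034722222 = 0.215277778 → n_i = 2.155  (not an integer) ✗
  n_f = 3: 1/n_i² = 0.111111111 − 0.034722222 = 0.076388889 → n_i = 3.618  (not an integer) ✗
  n_f = 4: 1/n_i² = 0.062500000 − 0.034722222 = 0.027777778 → n_i = 6.000  → integer, n_i = 6 ✓
  n_f = 5: 1/n_i² = 0.040000000 − 0.034722222 = 0.005277778 → n_i = 13.765  (not an integer) ✗

Only n_f = 4 gives an integer upper level, n_i = 6.

The transition is from n = 6 to n = 4 (emission).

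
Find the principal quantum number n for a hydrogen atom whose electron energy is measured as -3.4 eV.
n = 2

The exact energy levels follow E_n = -13.6057 eV / n².

The measured value (-3.4 eV) is reported to only 2 significant figures, so we must test candidate n values and see which one matches to that precision.

Candidate energies:
  n = 1:  E = -13.6057/1² = -13.605700 eV
  n = 2:  E = -13.6057/2² = -3.401425 eV  ← matches
  n = 3:  E = -13.6057/3² = -1.511744 eV
  n = 4:  E = -13.6057/4² = -0.850356 eV

Checking against the measurement of -3.4 eV (2 sig figs), only n = 2 agrees:
E_2 = -3.401425 eV, which rounds to -3.4 eV ✓

Therefore n = 2.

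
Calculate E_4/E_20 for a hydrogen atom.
25.00000

Using E_n = -13.6057 Z² / n² eV with Z = 1:

E_4 = -13.6057 / 4² = -13.6057 / 16 = -0.85035625000 eV
E_20 = -13.6057 / 20² = -13.6057 / 400 = -0.03401425000 eV

The ratio is:
E_4/E_20 = (-0.85035625000) / (-0.03401425000)
E_4/E_20 = (-13.6057/16) / (-13.6057/400)
E_4/E_20 = 400/16
E_4/E_20 = 25.00000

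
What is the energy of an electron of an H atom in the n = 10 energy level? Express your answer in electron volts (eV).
-0.13606 eV

The energy levels of a hydrogen-like atom are given by:
E_n = -13.6057 eV / n²

For n = 10:
E_10 = -13.6057 eV / 10²
E_10 = -13.6057 eV / 100
E_10 = -0.13606 eV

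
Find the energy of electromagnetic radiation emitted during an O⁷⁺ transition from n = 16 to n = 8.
10.20 eV

The energy levels are E_n = -13.6057 Z² eV / n².

Energy at n = 16: E_16 = -13.6057 × 8² / 16² = -3.40143 eV
Energy at n = 8: E_8 = -13.6057 × 8² / 8² = -13.60570 eV

For emission (electron falling to lower state), the photon energy is:
E_photon = E_16 - E_8 = |-3.40143 - (-13.60570)|
E_photon = 10.20 eV

This energy is carried away by the emitted photon.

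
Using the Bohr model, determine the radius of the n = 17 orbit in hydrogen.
15.2932 nm (or 152.9322 Å)

The Bohr radius formula is:
r_n = n² a₀ / Z

where a₀ = 0.0529177 nm is the Bohr radius.

For H (Z = 1) at n = 17:
r_17 = 17² × 0.0529177 nm / 1
r_17 = 289 × 0.0529177 nm / 1
r_17 = 15.29322 nm / 1
r_17 = 15.2932 nm

The electron orbits at approximately 15.2932 nm from the nucleus.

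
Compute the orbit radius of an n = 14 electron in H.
10.3719 nm (or 103.7187 Å)

The Bohr radius formula is:
r_n = n² a₀ / Z

where a₀ = 0.0529177 nm is the Bohr radius.

For H (Z = 1) at n = 14:
r_14 = 14² × 0.0529177 nm / 1
r_14 = 196 × 0.0529177 nm / 1
r_14 = 10.37187 nm / 1
r_14 = 10.3719 nm

The electron orbits at approximately 10.3719 nm from the nucleus.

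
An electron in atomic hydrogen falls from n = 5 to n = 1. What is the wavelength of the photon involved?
94.92345 nm

First, find the transition energy using E_n = -13.6057 / n² eV:
E_5 = -13.6057 / 5² = -0.5442280 eV
E_1 = -13.6057 / 1² = -13.6057000 eV

Photon energy: |ΔE| = |E_1 - E_5| = 13.0614720 eV

Convert to wavelength using E = hc/λ with hc = 1239.84 eV·nm:
λ = hc/E = 1239.84 eV·nm / 13.0614720 eV
λ = 94.92345 nm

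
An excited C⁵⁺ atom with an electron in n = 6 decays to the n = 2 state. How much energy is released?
108.84560 eV

The energy levels are E_n = -13.6057 Z² eV / n².

Energy at n = 6: E_6 = -13.6057 × 6² / 6² = -13.60570000 eV
Energy at n = 2: E_2 = -13.6057 × 6² / 2² = -122.45130000 eV

For emission (electron falling to lower state), the photon energy is:
E_photon = E_6 - E_2 = |-13.60570000 - (-122.45130000)|
E_photon = 108.84560 eV

This energy is carried away by the emitted photon.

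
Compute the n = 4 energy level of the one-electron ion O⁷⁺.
-54.42 eV

For hydrogen-like ions, the energy levels scale with Z²:
E_n = -13.6057 Z² / n² eV

For O⁷⁺ (Z = 8) at n = 4:
E_4 = -13.6057 × 8² / 4²
E_4 = -13.6057 × 64 / 16
E_4 = -870.7648 / 16
E_4 = -54.42 eV

The energy is 64 times more negative than hydrogen at the same n due to the stronger nuclear charge.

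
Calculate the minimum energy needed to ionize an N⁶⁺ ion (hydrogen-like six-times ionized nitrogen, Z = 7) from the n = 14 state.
3.401425 eV

The ionization energy is the energy needed to remove the electron completely (n → ∞).

For a hydrogen-like ion with Z = 7, E_n = -13.6057 Z² / n² eV.

At n = 14: E_14 = -13.6057 × 7² / 14² = -3.401425000 eV
At n = ∞: E_∞ = 0 eV

Ionization energy = E_∞ - E_14 = 0 - (-3.401425000) = 3.401425000 eV
Ionization energy ≈ 3.401425 eV

This is also called the binding energy of the electron in state n = 14.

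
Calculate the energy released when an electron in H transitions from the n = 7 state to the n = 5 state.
0.26656 eV

The energy levels are E_n = -13.6057 eV / n².

Energy at n = 7: E_7 = -13.6057 / 7² = -0.27766735 eV
Energy at n = 5: E_5 = -13.6057 / 5² = -0.54422800 eV

For emission (electron falling to lower state), the photon energy is:
E_photon = E_7 - E_5 = |-0.27766735 - (-0.54422800)|
E_photon = 0.26656 eV

This energy is carried away by the emitted photon.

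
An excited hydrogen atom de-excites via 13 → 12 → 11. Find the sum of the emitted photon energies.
0.03194 eV

The energy levels of hydrogen are E_n = -13.6057 / n² eV.

First transition (13 → 12):
ΔE₁ = |E_12 - E_13|
ΔE₁ = |-0.09448402778 - (-0.08050710059)| = 0.01397693 eV

Second transition (12 → 11):
ΔE₂ = |E_11 - E_12|
ΔE₂ = |-0.11244380165 - (-0.09448402778)| = 0.01795977 eV

Total energy released:
E_total = ΔE₁ + ΔE₂ = 0.01397693 + 0.01795977 = 0.03194 eV

Note: This equals the direct transition 13 → 11: 0.03194 eV ✓
Energy is conserved regardless of the path taken.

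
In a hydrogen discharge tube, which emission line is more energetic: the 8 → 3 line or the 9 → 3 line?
9 → 3

Calculate the energy for each transition:

Transition 8 → 3:
ΔE₁ = |E_3 - E_8| = |-13.6057/3² - (-13.6057/8²)|
ΔE₁ = |-1.5117444444 - (-0.2125890625)| = 1.2991554 eV

Transition 9 → 3:
ΔE₂ = |E_3 - E_9| = |-13.6057/3² - (-13.6057/9²)|
ΔE₂ = |-1.5117444444 - (-0.1679716049)| = 1.3437728 eV

Since 1.3437728 eV > 1.2991554 eV, the transition 9 → 3 emits the more energetic photon.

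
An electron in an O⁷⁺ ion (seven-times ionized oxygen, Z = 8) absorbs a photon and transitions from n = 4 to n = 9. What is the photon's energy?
43.67 eV

The energy levels of a hydrogen-like atom are E_n = -13.6057 Z² eV / n².

Energy at n = 4: E_4 = -13.6057 × 8² / 4² = -54.42280 eV
Energy at n = 9: E_9 = -13.6057 × 8² / 9² = -10.75018 eV

The excitation energy is the difference:
ΔE = E_9 - E_4
ΔE = -10.75018 - (-54.42280)
ΔE = 43.67 eV

Since this is positive, energy must be absorbed (photon absorption).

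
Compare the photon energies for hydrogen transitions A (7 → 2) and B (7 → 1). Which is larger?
7 → 1

Calculate the energy for each transition:

Transition 7 → 2:
ΔE₁ = |E_2 - E_7| = |-13.6057/2² - (-13.6057/7²)|
ΔE₁ = |-3.4014250000 - (-0.2776673469)| = 3.1237577 eV

Transition 7 → 1:
ΔE₂ = |E_1 - E_7| = |-13.6057/1² - (-13.6057/7²)|
ΔE₂ = |-13.6057000000 - (-0.2776673469)| = 13.3280327 eV

Since 13.3280327 eV > 3.1237577 eV, the transition 7 → 1 emits the more energetic photon.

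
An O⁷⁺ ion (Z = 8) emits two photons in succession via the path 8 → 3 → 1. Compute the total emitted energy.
857.15910 eV

The energy levels of O⁷⁺ are E_n = -13.6057 × 8² / n² eV.

First transition (8 → 3):
ΔE₁ = |E_3 - E_8|
ΔE₁ = |-96.75164444444 - (-13.60570000000)| = 83.14594444 eV

Second transition (3 → 1):
ΔE₂ = |E_1 - E_3|
ΔE₂ = |-870.76480000000 - (-96.75164444444)| = 774.01315556 eV

Total energy released:
E_total = ΔE₁ + ΔE₂ = 83.14594444 + 774.01315556 = 857.15910 eV

Note: This equals the direct transition 8 → 1: 857.15910 eV ✓
Energy is conserved regardless of the path taken.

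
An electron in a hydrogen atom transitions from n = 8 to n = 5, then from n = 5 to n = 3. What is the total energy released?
1.2992 eV

The energy levels of hydrogen are E_n = -13.6057 / n² eV.

First transition (8 → 5):
ΔE₁ = |E_5 - E_8|
ΔE₁ = |-0.5442280000 - (-0.2125890625)| = 0.3316389 eV

Second transition (5 → 3):
ΔE₂ = |E_3 - E_5|
ΔE₂ = |-1.5117444444 - (-0.5442280000)| = 0.9675164 eV

Total energy released:
E_total = ΔE₁ + ΔE₂ = 0.3316389 + 0.9675164 = 1.2992 eV

Note: This equals the direct transition 8 → 3: 1.2992 eV ✓
Energy is conserved regardless of the path taken.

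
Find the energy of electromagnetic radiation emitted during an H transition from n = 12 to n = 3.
1.4173 eV

The energy levels are E_n = -13.6057 eV / n².

Energy at n = 12: E_12 = -13.6057 / 12² = -0.0944840 eV
Energy at n = 3: E_3 = -13.6057 / 3² = -1.5117444 eV

For emission (electron falling to lower state), the photon energy is:
E_photon = E_12 - E_3 = |-0.0944840 - (-1.5117444)|
E_photon = 1.4173 eV

This energy is carried away by the emitted photon.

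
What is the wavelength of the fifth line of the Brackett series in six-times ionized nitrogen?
37.0801 nm

The lines of a series are numbered from the longest wavelength (smallest ΔE) outward; the fifth line is the transition from n = n_f + 5 to n_f.
The Brackett series has all transitions ending at n_f = 4.

For N⁶⁺ (Z = 7), the fifth line (ε-line) is the jump from n = 9 to n = 4:
E_9 = -13.6057 × 7² / 9² = -8.230609 eV
E_4 = -13.6057 × 7² / 4² = -41.667456 eV
ΔE = E_9 - E_4 = 33.436847 eV

λ = hc/E = 1239.84 eV·nm / 33.436847 eV
λ = 37.0801 nm

This is the ε-line of the Brackett series in N⁶⁺.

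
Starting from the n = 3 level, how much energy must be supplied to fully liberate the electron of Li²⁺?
13.6057 eV

The ionization energy is the energy needed to remove the electron completely (n → ∞).

For a hydrogen-like ion with Z = 3, E_n = -13.6057 Z² / n² eV.

At n = 3: E_3 = -13.6057 × 3² / 3² = -13.6057000 eV
At n = ∞: E_∞ = 0 eV

Ionization energy = E_∞ - E_3 = 0 - (-13.6057000) = 13.6057000 eV
Ionization energy ≈ 13.6057 eV

This is also called the binding energy of the electron in state n = 3.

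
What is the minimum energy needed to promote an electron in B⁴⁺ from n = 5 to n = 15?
12.09 eV

The energy levels of a hydrogen-like atom are E_n = -13.6057 Z² eV / n².

Energy at n = 5: E_5 = -13.6057 × 5² / 5² = -13.60570 eV
Energy at n = 15: E_15 = -13.6057 × 5² / 15² = -1.51174 eV

The excitation energy is the difference:
ΔE = E_15 - E_5
ΔE = -1.51174 - (-13.60570)
ΔE = 12.09 eV

Since this is positive, energy must be absorbed (photon absorption).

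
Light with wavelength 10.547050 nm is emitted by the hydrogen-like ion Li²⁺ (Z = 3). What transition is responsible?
n = 5 → n = 1

First, find the photon energy from the wavelength (hc = 1239.84 eV·nm):
E = hc/λ = 1239.84 eV·nm / 10.547050 nm = 117.55325 eV

The energy levels of Li²⁺ satisfy E_n = -13.6057 × 3² / n² eV, so an emission n_i → n_f releases
ΔE = 13.6057 × 3² × (1/n_f² − 1/n_i²) eV.

Setting ΔE equal to the photon energy:
1/n_f² − 1/n_i² = 117.55325 / (13.6057 × 3²) = 0.96000002

Since 1/n_i² must be positive, we need 1/n_f² > 0.96000002, i.e. n_f ≤ 1. For each allowed n_f, solve n_i = (1/n_f² − 0.96000002)^(−1/2) and check whether it is a whole number:
  n_f = 1: 1/n_i² = 1.00000000 − 0.96000002 = 0.03999998 → n_i = 5.000  → integer, n_i = 5 ✓

Only n_f = 1 gives an integer upper level, n_i = 5.

The transition is from n = 5 to n = 1 (emission).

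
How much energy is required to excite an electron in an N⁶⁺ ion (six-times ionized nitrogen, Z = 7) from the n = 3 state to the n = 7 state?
60.46978 eV

The energy levels of a hydrogen-like atom are E_n = -13.6057 Z² eV / n².

Energy at n = 3: E_3 = -13.6057 × 7² / 3² = -74.07547778 eV
Energy at n = 7: E_7 = -13.6057 × 7² / 7² = -13.60570000 eV

The excitation energy is the difference:
ΔE = E_7 - E_3
ΔE = -13.60570000 - (-74.07547778)
ΔE = 60.46978 eV

Since this is positive, energy must be absorbed (photon absorption).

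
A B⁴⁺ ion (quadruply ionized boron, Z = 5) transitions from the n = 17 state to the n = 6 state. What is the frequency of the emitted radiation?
2.00e+15 Hz

First, find the transition energy:
E_17 = -13.6057 × 5² / 17² = -1.17696 eV
E_6 = -13.6057 × 5² / 6² = -9.44840 eV
|ΔE| = |E_6 - E_17| = 8.27144 eV

Convert to Joules: E = 8.27144 eV × (1.602177 × 10⁻¹⁹ J/eV) = 1.3252e-18 J

Using E = hf:
f = E/h = 1.3252e-18 J / (6.62607 × 10⁻³⁴ J·s)
f = 2.00e+15 Hz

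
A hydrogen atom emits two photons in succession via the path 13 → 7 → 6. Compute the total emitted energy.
0.2974 eV

The energy levels of hydrogen are E_n = -13.6057 / n² eV.

First transition (13 → 7):
ΔE₁ = |E_7 - E_13|
ΔE₁ = |-0.2776673469 - (-0.0805071006)| = 0.1971602 eV

Second transition (7 → 6):
ΔE₂ = |E_6 - E_7|
ΔE₂ = |-0.3779361111 - (-0.2776673469)| = 0.1002688 eV

Total energy released:
E_total = ΔE₁ + ΔE₂ = 0.1971602 + 0.1002688 = 0.2974 eV

Note: This equals the direct transition 13 → 6: 0.2974 eV ✓
Energy is conserved regardless of the path taken.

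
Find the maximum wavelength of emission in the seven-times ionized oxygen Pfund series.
116.50 nm

The longest wavelength corresponds to the smallest energy transition in the series.
The Pfund series has all transitions ending at n_f = 5.

For O⁷⁺ (Z = 8), the first line (α-line) is the jump from n = 6 to n = 5:
E_6 = -13.6057 × 8² / 6² = -24.18791 eV
E_5 = -13.6057 × 8² / 5² = -34.83059 eV
ΔE = E_6 - E_5 = 10.64268 eV

λ = hc/E = 1239.84 eV·nm / 10.64268 eV
λ = 116.50 nm

This is the α-line of the Pfund series in O⁷⁺.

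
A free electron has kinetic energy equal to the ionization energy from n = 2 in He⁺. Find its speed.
2.19e+06 m/s (or 0.72974% of c)

The binding energy at n = 2 for He⁺ is:
E_2 = -13.6057 × 2²/2² = -13.6057000 eV
|E_2| = 13.6057000 eV

Convert to Joules:
KE = 13.6057000 eV × (1.602177 × 10⁻¹⁹ J/eV) = 2.1799e-18 J

Using KE = ½mv²:
v = √(2·KE/m_e)
v = √(2 × 2.1799e-18 J / 9.10938 × 10⁻³¹ kg)
v = 2.19e+06 m/s

This is approximately 0.72974% the speed of light.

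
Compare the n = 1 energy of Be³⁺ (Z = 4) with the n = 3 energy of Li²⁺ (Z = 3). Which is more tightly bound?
Be³⁺ at n = 1 (E = -217.691 eV)

Using E_n = -13.6057 Z² / n² eV:

Be³⁺ (Z = 4) at n = 1:
E = -13.6057 × 4² / 1² = -13.6057 × 16 / 1 = -217.691200 eV

Li²⁺ (Z = 3) at n = 3:
E = -13.6057 × 3² / 3² = -13.6057 × 9 / 9 = -13.605700 eV

Since -217.691200 eV < -13.605700 eV,
Be³⁺ at n = 1 is more tightly bound (requires more energy to ionize).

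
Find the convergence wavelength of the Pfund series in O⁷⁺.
35.596 nm

The series limit corresponds to the transition from n = ∞ to n = 5.
This is the highest energy (shortest wavelength) transition in the Pfund series.

E_∞ = 0 eV
E_5 = -13.6057 × 8² / 5² = -34.83059 eV

Energy at series limit:
ΔE = E_∞ - E_5 = 0 - (-34.83059) = 34.83059 eV
λ = hc/E = 1239.84 eV·nm / 34.83059 eV = 35.596 nm

This energy equals the ionization energy from the n = 5 state of O⁷⁺.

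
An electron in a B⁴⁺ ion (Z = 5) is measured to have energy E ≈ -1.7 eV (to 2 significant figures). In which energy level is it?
n = 14

The exact energy levels follow E_n = -13.6057 Z² / n² eV with Z = 5.

The measured value (-1.7 eV) is reported to only 2 significant figures, so we must test candidate n values and see which one matches to that precision.

Candidate energies:
  n = 12:  E = -13.6057 × 5² / 12² = -2.362101 eV
  n = 13:  E = -13.6057 × 5² / 13² = -2.012678 eV
  n = 14:  E = -13.6057 × 5² / 14² = -1.735421 eV  ← matches
  n = 15:  E = -13.6057 × 5² / 15² = -1.511744 eV
  n = 16:  E = -13.6057 × 5² / 16² = -1.328682 eV

Checking against the measurement of -1.7 eV (2 sig figs), only n = 14 agrees:
E_14 = -1.735421 eV, which rounds to -1.7 eV ✓

Therefore n = 14.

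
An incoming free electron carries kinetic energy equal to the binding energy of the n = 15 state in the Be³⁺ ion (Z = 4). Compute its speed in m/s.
5.83385e+05 m/s (or 0.19460% of c)

The binding energy at n = 15 for Be³⁺ is:
E_15 = -13.6057 × 4²/15² = -0.967516444 eV
|E_15| = 0.967516444 eV

Convert to Joules:
KE = 0.967516444 eV × (1.602177 × 10⁻¹⁹ J/eV) = 1.5501326e-19 J

Using KE = ½mv²:
v = √(2·KE/m_e)
v = √(2 × 1.5501326e-19 J / 9.10938 × 10⁻³¹ kg)
v = 5.83385e+05 m/s

This is approximately 0.19460% the speed of light.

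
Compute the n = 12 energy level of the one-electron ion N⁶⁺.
-4.630 eV

For hydrogen-like ions, the energy levels scale with Z²:
E_n = -13.6057 Z² / n² eV

For N⁶⁺ (Z = 7) at n = 12:
E_12 = -13.6057 × 7² / 12²
E_12 = -13.6057 × 49 / 144
E_12 = -666.6793 / 144
E_12 = -4.630 eV

The energy is 49 times more negative than hydrogen at the same n due to the stronger nuclear charge.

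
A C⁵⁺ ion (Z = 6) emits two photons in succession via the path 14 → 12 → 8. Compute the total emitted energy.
5.154200 eV

The energy levels of C⁵⁺ are E_n = -13.6057 × 6² / n² eV.

First transition (14 → 12):
ΔE₁ = |E_12 - E_14|
ΔE₁ = |-3.401425000000 - (-2.499006122449)| = 0.902418878 eV

Second transition (12 → 8):
ΔE₂ = |E_8 - E_12|
ΔE₂ = |-7.653206250000 - (-3.401425000000)| = 4.251781250 eV

Total energy released:
E_total = ΔE₁ + ΔE₂ = 0.902418878 + 4.251781250 = 5.154200 eV

Note: This equals the direct transition 14 → 8: 5.154200 eV ✓
Energy is conserved regardless of the path taken.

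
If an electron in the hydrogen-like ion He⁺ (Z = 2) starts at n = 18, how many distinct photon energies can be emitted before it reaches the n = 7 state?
66

The electron can occupy levels n = 7, 8, ..., 18 during de-excitation — that is m = 18 - 7 + 1 = 12 distinct levels.

The number of distinct spectral lines equals the number of ways to choose 2 of these m levels (each pair gives one possible emission transition):

Number of lines = m(m-1)/2 = 12×11/2 = 66

These correspond to all possible transitions between the 12 levels:
18 → 17, 18 → 16, 18 → 15, 18 → 14, 18 → 13, 18 → 12, 18 → 11, 18 → 10...

Each transition produces a photon with a unique energy (and thus wavelength). This count does not depend on Z.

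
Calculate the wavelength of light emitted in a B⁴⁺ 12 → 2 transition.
15.00 nm

First, find the transition energy using E_n = -13.6057 Z² / n² eV:
E_12 = -13.6057 × 5² / 12² = -2.3621 eV
E_2 = -13.6057 × 5² / 2² = -85.0356 eV

Photon energy: |ΔE| = |E_2 - E_12| = 82.6735 eV

Convert to wavelength using E = hc/λ with hc = 1239.84 eV·nm:
λ = hc/E = 1239.84 eV·nm / 82.6735 eV
λ = 15.00 nm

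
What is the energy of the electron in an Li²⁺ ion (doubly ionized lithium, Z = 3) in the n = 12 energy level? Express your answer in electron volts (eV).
-0.85036 eV

The energy levels of a hydrogen-like atom are given by:
E_n = -13.6057 Z² / n² eV  (with Z = 3 for Li²⁺)

For n = 12:
E_12 = -13.6057 × 3² / 12²
E_12 = -13.6057 × 9 / 144
E_12 = -0.85036 eV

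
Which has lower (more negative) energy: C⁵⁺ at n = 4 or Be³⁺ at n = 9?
C⁵⁺ at n = 4 (E = -30.612825 eV)

Using E_n = -13.6057 Z² / n² eV:

C⁵⁺ (Z = 6) at n = 4:
E = -13.6057 × 6² / 4² = -13.6057 × 36 / 16 = -30.612825000 eV

Be³⁺ (Z = 4) at n = 9:
E = -13.6057 × 4² / 9² = -13.6057 × 16 / 81 = -2.687545679 eV

Since -30.612825000 eV < -2.687545679 eV,
C⁵⁺ at n = 4 is more tightly bound (requires more energy to ionize).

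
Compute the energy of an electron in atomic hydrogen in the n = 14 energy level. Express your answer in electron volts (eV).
-0.06942 eV

The energy levels of a hydrogen-like atom are given by:
E_n = -13.6057 eV / n²

For n = 14:
E_14 = -13.6057 eV / 14²
E_14 = -13.6057 eV / 196
E_14 = -0.06942 eV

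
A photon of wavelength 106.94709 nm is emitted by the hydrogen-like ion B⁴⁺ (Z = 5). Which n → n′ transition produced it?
n = 13 → n = 5

First, find the photon energy from the wavelength (hc = 1239.84 eV·nm):
E = hc/λ = 1239.84 eV·nm / 106.94709 nm = 11.593022 eV

The energy levels of B⁴⁺ satisfy E_n = -13.6057 × 5² / n² eV, so an emission n_i → n_f releases
ΔE = 13.6057 × 5² × (1/n_f² − 1/n_i²) eV.

Setting ΔE equal to the photon energy:
1/n_f² − 1/n_i² = 11.593022 / (13.6057 × 5²) = 0.034082839

Since 1/n_i² must be positive, we need 1/n_f² > 0.034082839, i.e. n_f ≤ 5. For each allowed n_f, solve n_i = (1/n_f² − 0.034082839)^(−1/2) and check whether it is a whole number:
  n_f = 1: 1/n_i² = 1.000000000 − 0.034082839 = 0.965917161 → n_i = 1.017  (not an integer) ✗
  n_f = 2: 1/n_i² = 0.250000000 − 0.034082839 = 0.215917161 → n_i = 2.152  (not an integer) ✗
  n_f = 3: 1/n_i² = 0.111111111 − 0.034082839 = 0.077028272 → n_i = 3.603  (not an integer) ✗
  n_f = 4: 1/n_i² = 0.062500000 − 0.034082839 = 0.028417161 → n_i = 5.932  (not an integer) ✗
  n_f = 5: 1/n_i² = 0.040000000 − 0.034082839 = 0.005917161 → n_i = 13.000  → integer, n_i = 13 ✓

Only n_f = 5 gives an integer upper level, n_i = 13.

The transition is from n = 13 to n = 5 (emission).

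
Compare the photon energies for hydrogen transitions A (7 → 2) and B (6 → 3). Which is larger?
7 → 2

Calculate the energy for each transition:

Transition 7 → 2:
ΔE₁ = |E_2 - E_7| = |-13.6057/2² - (-13.6057/7²)|
ΔE₁ = |-3.401425000000 - (-0.277667346939)| = 3.123757653 eV

Transition 6 → 3:
ΔE₂ = |E_3 - E_6| = |-13.6057/3² - (-13.6057/6²)|
ΔE₂ = |-1.511744444444 - (-0.377936111111)| = 1.133808333 eV

Since 3.123757653 eV > 1.133808333 eV, the transition 7 → 2 emits the more energetic photon.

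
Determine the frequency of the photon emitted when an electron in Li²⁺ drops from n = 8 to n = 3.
2.83e+15 Hz

First, find the transition energy:
E_8 = -13.6057 × 3² / 8² = -1.9133 eV
E_3 = -13.6057 × 3² / 3² = -13.6057 eV
|ΔE| = |E_3 - E_8| = 11.6924 eV

Convert to Joules: E = 11.6924 eV × (1.602177 × 10⁻¹⁹ J/eV) = 1.8733e-18 J

Using E = hf:
f = E/h = 1.8733e-18 J / (6.62607 × 10⁻³⁴ J·s)
f = 2.83e+15 Hz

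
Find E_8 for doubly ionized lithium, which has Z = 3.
-1.913 eV

For hydrogen-like ions, the energy levels scale with Z²:
E_n = -13.6057 Z² / n² eV

For Li²⁺ (Z = 3) at n = 8:
E_8 = -13.6057 × 3² / 8²
E_8 = -13.6057 × 9 / 64
E_8 = -122.4513 / 64
E_8 = -1.913 eV

The energy is 9 times more negative than hydrogen at the same n due to the stronger nuclear charge.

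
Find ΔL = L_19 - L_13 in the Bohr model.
6.3274e-34 J·s (or 6ℏ)

In the Bohr model, L_n = nℏ where ℏ = 1.054572e-34 J·s.

L_19 = 19ℏ = 2.003687e-33 J·s
L_13 = 13ℏ = 1.370944e-33 J·s

ΔL = L_19 - L_13 = (19 - 13)ℏ = 6ℏ
ΔL = 6 × 1.054572e-34 J·s = 6.3274e-34 J·s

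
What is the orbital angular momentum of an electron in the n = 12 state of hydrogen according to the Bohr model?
1.265e-33 J·s (or 12ℏ)

In the Bohr model, angular momentum is quantized:
L = nℏ

where ℏ = h/(2π) = 1.05457e-34 J·s

For n = 12:
L = 12 × 1.05457e-34 J·s
L = 1.265e-33 J·s

This can also be written as L = 12ℏ.
The angular momentum is an integer multiple of the reduced Planck constant.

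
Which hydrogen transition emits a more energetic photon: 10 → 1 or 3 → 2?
10 → 1

Calculate the energy for each transition:

Transition 10 → 1:
ΔE₁ = |E_1 - E_10| = |-13.6057/1² - (-13.6057/10²)|
ΔE₁ = |-13.605700000000 - (-0.136057000000)| = 13.469643000 eV

Transition 3 → 2:
ΔE₂ = |E_2 - E_3| = |-13.6057/2² - (-13.6057/3²)|
ΔE₂ = |-3.401425000000 - (-1.511744444444)| = 1.889680556 eV

Since 13.469643000 eV > 1.889680556 eV, the transition 10 → 1 emits the more energetic photon.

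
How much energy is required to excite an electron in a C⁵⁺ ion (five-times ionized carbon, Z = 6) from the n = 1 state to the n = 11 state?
485.76 eV

The energy levels of a hydrogen-like atom are E_n = -13.6057 Z² eV / n².

Energy at n = 1: E_1 = -13.6057 × 6² / 1² = -489.80520 eV
Energy at n = 11: E_11 = -13.6057 × 6² / 11² = -4.04798 eV

The excitation energy is the difference:
ΔE = E_11 - E_1
ΔE = -4.04798 - (-489.80520)
ΔE = 485.76 eV

Since this is positive, energy must be absorbed (photon absorption).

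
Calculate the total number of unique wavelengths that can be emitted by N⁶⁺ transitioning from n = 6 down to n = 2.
10

The electron can occupy levels n = 2, 3, ..., 6 during de-excitation — that is m = 6 - 2 + 1 = 5 distinct levels.

The number of distinct spectral lines equals the number of ways to choose 2 of these m levels (each pair gives one possible emission transition):

Number of lines = m(m-1)/2 = 5×4/2 = 10

These correspond to all possible transitions between the 5 levels:
6 → 5, 6 → 4, 6 → 3, 6 → 2, 5 → 4, 5 → 3, 5 → 2, 4 → 3...

Each transition produces a photon with a unique energy (and thus wavelength). This count does not depend on Z.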